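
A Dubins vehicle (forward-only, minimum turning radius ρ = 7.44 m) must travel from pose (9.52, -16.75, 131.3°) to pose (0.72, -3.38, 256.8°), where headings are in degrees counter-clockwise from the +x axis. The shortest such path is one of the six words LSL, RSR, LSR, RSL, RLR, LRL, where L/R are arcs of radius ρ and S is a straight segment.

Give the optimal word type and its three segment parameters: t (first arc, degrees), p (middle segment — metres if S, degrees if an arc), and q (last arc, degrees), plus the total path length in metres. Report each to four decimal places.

Let ψ = atan2(Δy, Δx) = atan2(13.37, -8.80) = 123.3525° be the start→goal bearing.
Normalize: d = |goal − start| / ρ = 16.006152/7.44 = 2.151365, α = (θ_start − ψ) mod 360° = 7.9475° = 0.138710 rad, β = (θ_goal − ψ) mod 360° = 133.4475° = 2.329098 rad.
Common terms: sin α = 0.138265, cos α = 0.990395, sin β = 0.726005, cos β = -0.687689, cos(α−β) = -0.580703, d² = 4.628369. Work in radians in the unit-radius frame; every candidate has L = ρ·(t + p + q).
LSL: p² = 2 + d² − 2cos(α−β) + 2d(sin α − sin β) = 5.260891; p = √p² = 2.293663; φ = atan2(cos β − cos α, d + sin α − sin β) = -0.820692 rad; t = (φ − α) mod 2π = 5.323784 rad, q = (β − φ) mod 2π = 3.149790 rad → L = 7.44·(5.323784 + 2.293663 + 3.149790) = 7.44·10.767237 = 80.108242 m
RSR: p² = 2 + d² − 2cos(α−β) + 2d(sin β − sin α) = 10.318659; p = √p² = 3.212267; φ = atan2(cos α − cos β, d − sin α + sin β) = 0.549662 rad; t = (α − φ) mod 2π = 5.872233 rad, q = (φ − β) mod 2π = 4.503749 rad → L = 7.44·(5.872233 + 3.212267 + 4.503749) = 7.44·13.588249 = 101.096575 m
LSR: p² = d² − 2 + 2cos(α−β) + 2d(sin α + sin β) = 5.185685; p = √p² = 2.277210; φ = atan2(−cos α − cos β, d + sin α + sin β) − atan2(−2, p) = 0.620634 rad; t = (φ − α) mod 2π = 0.481924 rad, q = (φ − β) mod 2π = 4.574721 rad → L = 7.44·(0.481924 + 2.277210 + 4.574721) = 7.44·7.333855 = 54.563885 m
RSL: p² = d² − 2 + 2cos(α−β) − 2d(sin α + sin β) = -2.251758 < 0 → infeasible
RLR: c = (6 − d² + 2cos(α−β) + 2d(sin α − sin β))/8 = -0.289832; p = 2π − arccos c = 4.418337 rad; φ = atan2(cos α − cos β, d − sin α + sin β) = 0.549662 rad; t = (α − φ + p/2) mod 2π = 1.798217 rad, q = (α − β − t + p) mod 2π = 0.429732 rad → L = 7.44·(1.798217 + 4.418337 + 0.429732) = 7.44·6.646286 = 49.448371 m
LRL: c = (6 − d² + 2cos(α−β) − 2d(sin α − sin β))/8 = 0.342389; p = 2π − arccos c = 5.061847 rad; φ = atan2(cos β − cos α, d + sin α − sin β) = -0.820692 rad; t = (φ − α + p/2) mod 2π = 1.571522 rad, q = (β − α − t + p) mod 2π = 5.680713 rad → L = 7.44·(1.571522 + 5.061847 + 5.680713) = 7.44·12.314082 = 91.616771 m
Shortest: RLR with L = 49.448371 m ≈ 49.4484 m
Convert RLR to answer units (arcs ×180/π): t = 1.798217·180/π = 103.0302°, p = 4.418337·180/π = 253.1521°, q = 0.429732·180/π = 24.6219°, L = 49.4484 m.

RLR: t = 103.0302°, p = 253.1521°, q = 24.6219°, L = 49.4484 m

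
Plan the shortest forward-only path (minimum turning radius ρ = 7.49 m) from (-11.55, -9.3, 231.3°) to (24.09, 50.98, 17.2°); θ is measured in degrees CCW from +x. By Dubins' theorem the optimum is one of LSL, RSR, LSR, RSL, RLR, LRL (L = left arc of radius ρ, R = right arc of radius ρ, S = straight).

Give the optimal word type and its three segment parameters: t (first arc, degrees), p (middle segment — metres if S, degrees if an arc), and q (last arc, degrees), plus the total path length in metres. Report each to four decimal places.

Let ψ = atan2(Δy, Δx) = atan2(60.28, 35.64) = 59.4067° be the start→goal bearing.
Normalize: d = |goal − start| / ρ = 70.027766/7.49 = 9.349501, α = (θ_start − ψ) mod 360° = 171.8933° = 3.000104 rad, β = (θ_goal − ψ) mod 360° = 317.7933° = 5.546540 rad.
Common terms: sin α = 0.141017, cos α = -0.990007, sin β = -0.671807, cos β = 0.740726, cos(α−β) = -0.828060, d² = 87.413178. Work in radians in the unit-radius frame; every candidate has L = ρ·(t + p + q).
LSL: p² = 2 + d² − 2cos(α−β) + 2d(sin α − sin β) = 106.268292; p = √p² = 10.308651; φ = atan2(cos β − cos α, d + sin α − sin β) = 0.168690 rad; t = (φ − α) mod 2π = 3.451771 rad, q = (β − φ) mod 2π = 5.377849 rad → L = 7.49·(3.451771 + 10.308651 + 5.377849) = 7.49·19.138272 = 143.345657 m
RSR: p² = 2 + d² − 2cos(α−β) + 2d(sin β − sin α) = 75.870304; p = √p² = 8.710356; φ = atan2(cos α − cos β, d − sin α + sin β) = -0.200030 rad; t = (α − φ) mod 2π = 3.200134 rad, q = (φ − β) mod 2π = 0.536616 rad → L = 7.49·(3.200134 + 8.710356 + 0.536616) = 7.49·12.447106 = 93.228825 m
LSR: p² = d² − 2 + 2cos(α−β) + 2d(sin α + sin β) = 73.831808; p = √p² = 8.592544; φ = atan2(−cos α − cos β, d + sin α + sin β) − atan2(−2, p) = 0.256948 rad; t = (φ − α) mod 2π = 3.540029 rad, q = (φ − β) mod 2π = 0.993593 rad → L = 7.49·(3.540029 + 8.592544 + 0.993593) = 7.49·13.126166 = 98.314984 m
RSL: p² = d² − 2 + 2cos(α−β) − 2d(sin α + sin β) = 93.682306; p = √p² = 9.678962; φ = atan2(cos α + cos β, d − sin α − sin β) − atan2(2, p) = -0.228991 rad; t = (α − φ) mod 2π = 3.229095 rad, q = (β − φ) mod 2π = 5.775530 rad → L = 7.49·(3.229095 + 9.678962 + 5.775530) = 7.49·18.683587 = 139.940070 m
RLR: c = (6 − d² + 2cos(α−β) + 2d(sin α − sin β))/8 = -8.483788, |c| > 1 → infeasible
LRL: c = (6 − d² + 2cos(α−β) − 2d(sin α − sin β))/8 = -12.283537, |c| > 1 → infeasible
Shortest: RSR with L = 93.228825 m ≈ 93.2288 m
Convert RSR to answer units (arcs ×180/π): t = 3.200134·180/π = 183.3542°, p = ρ·p = 7.49·8.710356 = 65.2406 m, q = 0.536616·180/π = 30.7458°, L = 93.2288 m.

RSR: t = 183.3542°, p = 65.2406 m, q = 30.7458°, L = 93.2288 m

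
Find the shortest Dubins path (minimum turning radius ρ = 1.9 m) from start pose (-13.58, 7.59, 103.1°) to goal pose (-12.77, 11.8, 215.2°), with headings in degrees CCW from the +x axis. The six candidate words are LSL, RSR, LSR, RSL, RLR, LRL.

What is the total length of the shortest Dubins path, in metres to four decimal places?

Let ψ = atan2(Δy, Δx) = atan2(4.21, 0.81) = 79.1094° be the start→goal bearing.
Normalize: d = |goal − start| / ρ = 4.287214/1.9 = 2.256428, α = (θ_start − ψ) mod 360° = 23.9906° = 0.418715 rad, β = (θ_goal − ψ) mod 360° = 136.0906° = 2.375229 rad.
Common terms: sin α = 0.406586, cos α = 0.913612, sin β = 0.693520, cos β = -0.720437, cos(α−β) = -0.376224, d² = 5.091468. Work in radians in the unit-radius frame; every candidate has L = ρ·(t + p + q).
LSL: p² = 2 + d² − 2cos(α−β) + 2d(sin α − sin β) = 6.549025; p = √p² = 2.559106; φ = atan2(cos β − cos α, d + sin α − sin β) = -0.692578 rad; t = (φ − α) mod 2π = 5.171893 rad, q = (β − φ) mod 2π = 3.067807 rad → L = 1.9·(5.171893 + 2.559106 + 3.067807) = 1.9·10.798806 = 20.517731 m
RSR: p² = 2 + d² − 2cos(α−β) + 2d(sin β − sin α) = 9.138809; p = √p² = 3.023046; φ = atan2(cos α − cos β, d − sin α + sin β) = 0.571068 rad; t = (α − φ) mod 2π = 6.130832 rad, q = (φ − β) mod 2π = 4.479025 rad → L = 1.9·(6.130832 + 3.023046 + 4.479025) = 1.9·13.632903 = 25.902515 m
LSR: p² = d² − 2 + 2cos(α−β) + 2d(sin α + sin β) = 7.303643; p = √p² = 2.702525; φ = atan2(−cos α − cos β, d + sin α + sin β) − atan2(−2, p) = 0.579613 rad; t = (φ − α) mod 2π = 0.160899 rad, q = (φ − β) mod 2π = 4.487570 rad → L = 1.9·(0.160899 + 2.702525 + 4.487570) = 1.9·7.350994 = 13.966888 m
RSL: p² = d² − 2 + 2cos(α−β) − 2d(sin α + sin β) = -2.625604 < 0 → infeasible
RLR: c = (6 − d² + 2cos(α−β) + 2d(sin α − sin β))/8 = -0.142351; p = 2π − arccos c = 4.569553 rad; φ = atan2(cos α − cos β, d − sin α + sin β) = 0.571068 rad; t = (α − φ + p/2) mod 2π = 2.132423 rad, q = (α − β − t + p) mod 2π = 0.480616 rad → L = 1.9·(2.132423 + 4.569553 + 0.480616) = 1.9·7.182591 = 13.646924 m
LRL: c = (6 − d² + 2cos(α−β) − 2d(sin α − sin β))/8 = 0.181372; p = 2π − arccos c = 4.894770 rad; φ = atan2(cos β − cos α, d + sin α − sin β) = -0.692578 rad; t = (φ − α + p/2) mod 2π = 1.336092 rad, q = (β − α − t + p) mod 2π = 5.515192 rad → L = 1.9·(1.336092 + 4.894770 + 5.515192) = 1.9·11.746055 = 22.317504 m
Shortest: RLR with L = 13.646924 m ≈ 13.6469 m

13.6469 m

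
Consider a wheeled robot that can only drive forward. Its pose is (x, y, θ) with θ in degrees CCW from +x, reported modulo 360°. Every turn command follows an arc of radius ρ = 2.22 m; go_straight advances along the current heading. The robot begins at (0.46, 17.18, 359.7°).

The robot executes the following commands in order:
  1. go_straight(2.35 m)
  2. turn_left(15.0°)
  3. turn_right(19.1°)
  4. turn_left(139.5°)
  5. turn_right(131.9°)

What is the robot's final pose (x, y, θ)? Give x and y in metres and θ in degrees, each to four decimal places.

(7.2991, 24.8815, 3.2000°)

set_pose: (x, y, θ) = (0.4600, 17.1800, 359.7000°), ρ = 2.22
go_straight(2.35): x += 2.35·cos θ, y += 2.35·sin θ → (2.8100, 17.1677, 359.7000°)
turn_left(15.0°): centre at ρ to the left, rotate +15.0° → (3.3849, 17.2403, 374.7000° ≡ 14.7000°)
turn_right(19.1°): centre at ρ to the right, rotate −19.1° → (4.1186, 17.3065, -4.4000° ≡ 355.6000°)
turn_left(139.5°): centre at ρ to the left, rotate +139.5° → (5.8559, 21.0924, 495.1000° ≡ 135.1000°)
turn_right(131.9°): centre at ρ to the right, rotate −131.9° → (7.2991, 24.8815, 3.2000°)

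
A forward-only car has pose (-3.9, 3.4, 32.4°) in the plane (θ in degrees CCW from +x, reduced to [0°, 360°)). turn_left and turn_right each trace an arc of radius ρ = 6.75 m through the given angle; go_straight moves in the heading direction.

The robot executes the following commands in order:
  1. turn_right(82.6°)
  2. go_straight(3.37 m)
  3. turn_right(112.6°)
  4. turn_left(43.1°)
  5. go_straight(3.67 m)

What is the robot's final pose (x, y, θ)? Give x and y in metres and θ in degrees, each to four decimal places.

(-1.8155, -17.6281, 240.3000°)

set_pose: (x, y, θ) = (-3.9000, 3.4000, 32.4000°), ρ = 6.75
turn_right(82.6°): centre at ρ to the right, rotate −82.6° → (4.9027, 2.0215, -50.2000° ≡ 309.8000°)
go_straight(3.37): x += 3.37·cos θ, y += 3.37·sin θ → (7.0599, -0.5676, 309.8000°)
turn_right(112.6°): centre at ρ to the right, rotate −112.6° → (3.8700, -11.3365, 197.2000°)
turn_left(43.1°): centre at ρ to the left, rotate +43.1° → (0.0028, -14.4402, 240.3000°)
go_straight(3.67): x += 3.67·cos θ, y += 3.67·sin θ → (-1.8155, -17.6281, 240.3000°)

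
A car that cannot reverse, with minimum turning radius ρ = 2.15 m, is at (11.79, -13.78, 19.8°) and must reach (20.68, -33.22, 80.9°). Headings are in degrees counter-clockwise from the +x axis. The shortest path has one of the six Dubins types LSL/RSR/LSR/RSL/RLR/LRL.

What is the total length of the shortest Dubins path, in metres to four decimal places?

Let ψ = atan2(Δy, Δx) = atan2(-19.44, 8.89) = -65.4252° be the start→goal bearing.
Normalize: d = |goal − start| / ρ = 21.376288/2.15 = 9.942460, α = (θ_start − ψ) mod 360° = 85.2252° = 1.487460 rad, β = (θ_goal − ψ) mod 360° = 146.3252° = 2.553856 rad.
Common terms: sin α = 0.996530, cos α = 0.083240, sin β = 0.554479, cos β = -0.832198, cos(α−β) = 0.483282, d² = 98.852504. Work in radians in the unit-radius frame; every candidate has L = ρ·(t + p + q).
LSL: p² = 2 + d² − 2cos(α−β) + 2d(sin α − sin β) = 108.676079; p = √p² = 10.424782; φ = atan2(cos β − cos α, d + sin α − sin β) = -0.087927 rad; t = (φ − α) mod 2π = 4.707799 rad, q = (β − φ) mod 2π = 2.641783 rad → L = 2.15·(4.707799 + 10.424782 + 2.641783) = 2.15·17.774363 = 38.214881 m
RSR: p² = 2 + d² − 2cos(α−β) + 2d(sin β − sin α) = 91.095799; p = √p² = 9.544412; φ = atan2(cos α − cos β, d − sin α + sin β) = 0.096061 rad; t = (α − φ) mod 2π = 1.391399 rad, q = (φ − β) mod 2π = 3.825391 rad → L = 2.15·(1.391399 + 9.544412 + 3.825391) = 2.15·14.761201 = 31.736582 m
LSR: p² = d² − 2 + 2cos(α−β) + 2d(sin α + sin β) = 128.660747; p = √p² = 11.342872; φ = atan2(−cos α − cos β, d + sin α + sin β) − atan2(−2, p) = 0.239600 rad; t = (φ − α) mod 2π = 5.035326 rad, q = (φ − β) mod 2π = 3.968929 rad → L = 2.15·(5.035326 + 11.342872 + 3.968929) = 2.15·20.347127 = 43.746323 m
RSL: p² = d² − 2 + 2cos(α−β) − 2d(sin α + sin β) = 66.977391; p = √p² = 8.183972; φ = atan2(cos α + cos β, d − sin α − sin β) − atan2(2, p) = -0.328699 rad; t = (α − φ) mod 2π = 1.816159 rad, q = (β − φ) mod 2π = 2.882555 rad → L = 2.15·(1.816159 + 8.183972 + 2.882555) = 2.15·12.882685 = 27.697773 m
RLR: c = (6 − d² + 2cos(α−β) + 2d(sin α − sin β))/8 = -10.386975, |c| > 1 → infeasible
LRL: c = (6 − d² + 2cos(α−β) − 2d(sin α − sin β))/8 = -12.584510, |c| > 1 → infeasible
Shortest: RSL with L = 27.697773 m ≈ 27.6978 m

27.6978 m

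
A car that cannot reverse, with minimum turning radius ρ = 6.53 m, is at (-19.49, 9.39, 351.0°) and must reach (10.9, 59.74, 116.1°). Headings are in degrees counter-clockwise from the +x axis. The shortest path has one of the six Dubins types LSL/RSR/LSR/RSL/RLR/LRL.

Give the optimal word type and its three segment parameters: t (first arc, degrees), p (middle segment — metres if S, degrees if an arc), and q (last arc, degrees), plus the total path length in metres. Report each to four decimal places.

Let ψ = atan2(Δy, Δx) = atan2(50.35, 30.39) = 58.8859° be the start→goal bearing.
Normalize: d = |goal − start| / ρ = 58.810497/6.53 = 9.006202, α = (θ_start − ψ) mod 360° = 292.1141° = 5.098353 rad, β = (θ_goal − ψ) mod 360° = 57.2141° = 0.998575 rad.
Common terms: sin α = -0.926436, cos α = 0.376453, sin β = 0.840700, cos β = 0.541501, cos(α−β) = -0.575005, d² = 81.111670. Work in radians in the unit-radius frame; every candidate has L = ρ·(t + p + q).
LSL: p² = 2 + d² − 2cos(α−β) + 2d(sin α − sin β) = 52.431314; p = √p² = 7.240947; φ = atan2(cos β − cos α, d + sin α − sin β) = 0.022796 rad; t = (φ − α) mod 2π = 1.207628 rad, q = (β − φ) mod 2π = 0.975779 rad → L = 6.53·(1.207628 + 7.240947 + 0.975779) = 6.53·9.424354 = 61.541031 m
RSR: p² = 2 + d² − 2cos(α−β) + 2d(sin β − sin α) = 116.092047; p = √p² = 10.774602; φ = atan2(cos α − cos β, d − sin α + sin β) = -0.015319 rad; t = (α − φ) mod 2π = 5.113672 rad, q = (φ − β) mod 2π = 5.269292 rad → L = 6.53·(5.113672 + 10.774602 + 5.269292) = 6.53·21.157566 = 138.158904 m
LSR: p² = d² − 2 + 2cos(α−β) + 2d(sin α + sin β) = 76.417354; p = √p² = 8.741702; φ = atan2(−cos α − cos β, d + sin α + sin β) − atan2(−2, p) = 0.122374 rad; t = (φ − α) mod 2π = 1.307206 rad, q = (φ − β) mod 2π = 5.406984 rad → L = 6.53·(1.307206 + 8.741702 + 5.406984) = 6.53·15.455892 = 100.926978 m
RSL: p² = d² − 2 + 2cos(α−β) − 2d(sin α + sin β) = 79.505964; p = √p² = 8.916612; φ = atan2(cos α + cos β, d − sin α − sin β) − atan2(2, p) = -0.120026 rad; t = (α − φ) mod 2π = 5.218379 rad, q = (β − φ) mod 2π = 1.118601 rad → L = 6.53·(5.218379 + 8.916612 + 1.118601) = 6.53·15.253592 = 99.605956 m
RLR: c = (6 − d² + 2cos(α−β) + 2d(sin α − sin β))/8 = -13.511506, |c| > 1 → infeasible
LRL: c = (6 − d² + 2cos(α−β) − 2d(sin α − sin β))/8 = -5.553914, |c| > 1 → infeasible
Shortest: LSL with L = 61.541031 m ≈ 61.5410 m
Convert LSL to answer units (arcs ×180/π): t = 1.207628·180/π = 69.1920°, p = ρ·p = 6.53·7.240947 = 47.2834 m, q = 0.975779·180/π = 55.9080°, L = 61.5410 m.

LSL: t = 69.1920°, p = 47.2834 m, q = 55.9080°, L = 61.5410 m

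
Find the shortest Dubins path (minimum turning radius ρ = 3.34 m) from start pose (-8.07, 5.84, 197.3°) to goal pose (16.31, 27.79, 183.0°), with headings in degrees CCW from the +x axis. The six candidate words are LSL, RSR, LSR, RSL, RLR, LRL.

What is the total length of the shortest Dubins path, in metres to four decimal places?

Let ψ = atan2(Δy, Δx) = atan2(21.95, 24.38) = 41.9976° be the start→goal bearing.
Normalize: d = |goal − start| / ρ = 32.805288/3.34 = 9.821942, α = (θ_start − ψ) mod 360° = 155.3024° = 2.710538 rad, β = (θ_goal − ψ) mod 360° = 141.0024° = 2.460956 rad.
Common terms: sin α = 0.417829, cos α = -0.908526, sin β = 0.629288, cos β = -0.777172, cos(α−β) = 0.969016, d² = 96.470553. Work in radians in the unit-radius frame; every candidate has L = ρ·(t + p + q).
LSL: p² = 2 + d² − 2cos(α−β) + 2d(sin α − sin β) = 92.378649; p = √p² = 9.611381; φ = atan2(cos β − cos α, d + sin α − sin β) = 0.013667 rad; t = (φ − α) mod 2π = 3.586314 rad, q = (β − φ) mod 2π = 2.447289 rad → L = 3.34·(3.586314 + 9.611381 + 2.447289) = 3.34·15.644984 = 52.254248 m
RSR: p² = 2 + d² − 2cos(α−β) + 2d(sin β − sin α) = 100.686394; p = √p² = 10.034261; φ = atan2(cos α − cos β, d − sin α + sin β) = -0.013091 rad; t = (α − φ) mod 2π = 2.723629 rad, q = (φ − β) mod 2π = 3.809138 rad → L = 3.34·(2.723629 + 10.034261 + 3.809138) = 3.34·16.567028 = 55.333875 m
LSR: p² = d² − 2 + 2cos(α−β) + 2d(sin α + sin β) = 116.978026; p = √p² = 10.815638; φ = atan2(−cos α − cos β, d + sin α + sin β) − atan2(−2, p) = 0.336718 rad; t = (φ − α) mod 2π = 3.909365 rad, q = (φ − β) mod 2π = 4.158947 rad → L = 3.34·(3.909365 + 10.815638 + 4.158947) = 3.34·18.883949 = 63.072391 m
RSL: p² = d² − 2 + 2cos(α−β) − 2d(sin α + sin β) = 75.839143; p = √p² = 8.708567; φ = atan2(cos α + cos β, d − sin α − sin β) − atan2(2, p) = -0.415538 rad; t = (α − φ) mod 2π = 3.126077 rad, q = (β − φ) mod 2π = 2.876495 rad → L = 3.34·(3.126077 + 8.708567 + 2.876495) = 3.34·14.711138 = 49.135202 m
RLR: c = (6 − d² + 2cos(α−β) + 2d(sin α − sin β))/8 = -11.585799, |c| > 1 → infeasible
LRL: c = (6 − d² + 2cos(α−β) − 2d(sin α − sin β))/8 = -10.547331, |c| > 1 → infeasible
Shortest: RSL with L = 49.135202 m ≈ 49.1352 m

49.1352 m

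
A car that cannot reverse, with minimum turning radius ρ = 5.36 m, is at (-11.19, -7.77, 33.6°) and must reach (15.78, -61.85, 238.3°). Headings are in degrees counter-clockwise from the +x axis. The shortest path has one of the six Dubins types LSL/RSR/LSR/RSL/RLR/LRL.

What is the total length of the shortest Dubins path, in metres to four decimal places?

65.2056 m

Let ψ = atan2(Δy, Δx) = atan2(-54.08, 26.97) = -63.4943° be the start→goal bearing.
Normalize: d = |goal − start| / ρ = 60.432006/5.36 = 11.274628, α = (θ_start − ψ) mod 360° = 97.0943° = 1.694615 rad, β = (θ_goal − ψ) mod 360° = 301.7943° = 5.267304 rad.
Common terms: sin α = 0.992344, cos α = -0.123503, sin β = -0.849945, cos β = 0.526871, cos(α−β) = -0.908508, d² = 127.117234. Work in radians in the unit-radius frame; every candidate has L = ρ·(t + p + q).
LSL: p² = 2 + d² − 2cos(α−β) + 2d(sin α − sin β) = 172.476502; p = √p² = 13.133031; φ = atan2(cos β − cos α, d + sin α − sin β) = 0.049542 rad; t = (φ − α) mod 2π = 4.638112 rad, q = (β − φ) mod 2π = 5.217762 rad → L = 5.36·(4.638112 + 13.133031 + 5.217762) = 5.36·22.988905 = 123.220532 m
RSR: p² = 2 + d² − 2cos(α−β) + 2d(sin β − sin α) = 89.392000; p = √p² = 9.454734; φ = atan2(cos α − cos β, d − sin α + sin β) = -0.068843 rad; t = (α − φ) mod 2π = 1.763458 rad, q = (φ − β) mod 2π = 0.947038 rad → L = 5.36·(1.763458 + 9.454734 + 0.947038) = 5.36·12.165231 = 65.205636 m
LSR: p² = d² − 2 + 2cos(α−β) + 2d(sin α + sin β) = 126.511214; p = √p² = 11.247720; φ = atan2(−cos α − cos β, d + sin α + sin β) − atan2(−2, p) = 0.140659 rad; t = (φ − α) mod 2π = 4.729229 rad, q = (φ − β) mod 2π = 1.156540 rad → L = 5.36·(4.729229 + 11.247720 + 1.156540) = 5.36·17.133489 = 91.835500 m
RSL: p² = d² − 2 + 2cos(α−β) − 2d(sin α + sin β) = 120.089223; p = √p² = 10.958523; φ = atan2(cos α + cos β, d − sin α − sin β) − atan2(2, p) = -0.144301 rad; t = (α − φ) mod 2π = 1.838917 rad, q = (β − φ) mod 2π = 5.411605 rad → L = 5.36·(1.838917 + 10.958523 + 5.411605) = 5.36·18.209045 = 97.600480 m
RLR: c = (6 − d² + 2cos(α−β) + 2d(sin α − sin β))/8 = -10.174000, |c| > 1 → infeasible
LRL: c = (6 − d² + 2cos(α−β) − 2d(sin α − sin β))/8 = -20.559563, |c| > 1 → infeasible
Shortest: RSR with L = 65.205636 m ≈ 65.2056 m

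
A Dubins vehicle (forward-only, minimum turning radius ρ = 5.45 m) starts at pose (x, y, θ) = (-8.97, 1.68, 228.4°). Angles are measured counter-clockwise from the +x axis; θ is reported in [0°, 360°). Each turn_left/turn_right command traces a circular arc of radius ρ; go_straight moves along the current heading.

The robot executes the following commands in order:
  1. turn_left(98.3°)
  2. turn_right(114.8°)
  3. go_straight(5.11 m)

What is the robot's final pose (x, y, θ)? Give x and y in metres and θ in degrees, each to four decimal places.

set_pose: (x, y, θ) = (-8.9700, 1.6800, 228.4000°), ρ = 5.45
turn_left(98.3°): centre at ρ to the left, rotate +98.3° → (-7.8867, -6.4935, 326.7000°)
turn_right(114.8°): centre at ρ to the right, rotate −114.8° → (-7.9989, -15.6756, 211.9000°)
go_straight(5.11): x += 5.11·cos θ, y += 5.11·sin θ → (-12.3371, -18.3759, 211.9000°)

(-12.3371, -18.3759, 211.9000°)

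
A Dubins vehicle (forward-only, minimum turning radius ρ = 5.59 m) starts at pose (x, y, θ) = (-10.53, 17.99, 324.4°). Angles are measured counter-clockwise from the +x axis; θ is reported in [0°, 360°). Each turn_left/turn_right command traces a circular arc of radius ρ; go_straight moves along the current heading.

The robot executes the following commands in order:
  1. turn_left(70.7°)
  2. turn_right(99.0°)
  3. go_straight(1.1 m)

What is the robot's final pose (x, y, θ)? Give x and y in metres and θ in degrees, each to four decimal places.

(4.6565, 14.8597, 296.1000°)

set_pose: (x, y, θ) = (-10.5300, 17.9900, 324.4000°), ρ = 5.59
turn_left(70.7°): centre at ρ to the left, rotate +70.7° → (-4.0617, 17.9618, 395.1000° ≡ 35.1000°)
turn_right(99.0°): centre at ρ to the right, rotate −99.0° → (4.1726, 15.8476, -63.9000° ≡ 296.1000°)
go_straight(1.1): x += 1.1·cos θ, y += 1.1·sin θ → (4.6565, 14.8597, 296.1000°)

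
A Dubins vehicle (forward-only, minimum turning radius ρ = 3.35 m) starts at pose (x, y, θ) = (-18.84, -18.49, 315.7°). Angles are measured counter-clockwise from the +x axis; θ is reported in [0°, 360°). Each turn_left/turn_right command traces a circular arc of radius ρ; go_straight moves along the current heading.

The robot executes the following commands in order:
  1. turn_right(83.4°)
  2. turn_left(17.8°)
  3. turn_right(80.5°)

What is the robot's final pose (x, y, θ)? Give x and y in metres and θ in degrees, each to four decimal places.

set_pose: (x, y, θ) = (-18.8400, -18.4900, 315.7000°), ρ = 3.35
turn_right(83.4°): centre at ρ to the right, rotate −83.4° → (-18.5291, -22.9362, 232.3000°)
turn_left(17.8°): centre at ρ to the left, rotate +17.8° → (-19.0285, -23.8445, 250.1000°)
turn_right(80.5°): centre at ρ to the right, rotate −80.5° → (-22.7832, -25.9992, 169.6000°)

(-22.7832, -25.9992, 169.6000°)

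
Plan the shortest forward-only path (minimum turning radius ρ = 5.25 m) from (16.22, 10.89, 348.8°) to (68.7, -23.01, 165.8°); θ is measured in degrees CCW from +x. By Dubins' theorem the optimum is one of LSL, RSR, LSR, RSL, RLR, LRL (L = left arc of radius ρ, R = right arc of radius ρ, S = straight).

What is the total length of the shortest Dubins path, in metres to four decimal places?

Let ψ = atan2(Δy, Δx) = atan2(-33.90, 52.48) = -32.8609° be the start→goal bearing.
Normalize: d = |goal − start| / ρ = 62.476879/5.25 = 11.900358, α = (θ_start − ψ) mod 360° = 21.6609° = 0.378053 rad, β = (θ_goal − ψ) mod 360° = 198.6609° = 3.467286 rad.
Common terms: sin α = 0.369112, cos α = 0.929385, sin β = -0.319966, cos β = -0.947429, cos(α−β) = -0.998630, d² = 141.618518. Work in radians in the unit-radius frame; every candidate has L = ρ·(t + p + q).
LSL: p² = 2 + d² − 2cos(α−β) + 2d(sin α − sin β) = 162.016321; p = √p² = 12.728563; φ = atan2(cos β − cos α, d + sin α − sin β) = -0.147989 rad; t = (φ − α) mod 2π = 5.757143 rad, q = (β − φ) mod 2π = 3.615275 rad → L = 5.25·(5.757143 + 12.728563 + 3.615275) = 5.25·22.100981 = 116.030152 m
RSR: p² = 2 + d² − 2cos(α−β) + 2d(sin β − sin α) = 129.215233; p = √p² = 11.367288; φ = atan2(cos α − cos β, d − sin α + sin β) = 0.165866 rad; t = (α − φ) mod 2π = 0.212187 rad, q = (φ − β) mod 2π = 2.981765 rad → L = 5.25·(0.212187 + 11.367288 + 2.981765) = 5.25·14.561240 = 76.446512 m
LSR: p² = d² − 2 + 2cos(α−β) + 2d(sin α + sin β) = 138.790971; p = √p² = 11.780958; φ = atan2(−cos α − cos β, d + sin α + sin β) − atan2(−2, p) = 0.169672 rad; t = (φ − α) mod 2π = 6.074804 rad, q = (φ − β) mod 2π = 2.985571 rad → L = 5.25·(6.074804 + 11.780958 + 2.985571) = 5.25·20.841334 = 109.417002 m
RSL: p² = d² − 2 + 2cos(α−β) − 2d(sin α + sin β) = 136.451546; p = √p² = 11.681248; φ = atan2(cos α + cos β, d − sin α − sin β) − atan2(2, p) = -0.171093 rad; t = (α − φ) mod 2π = 0.549146 rad, q = (β − φ) mod 2π = 3.638379 rad → L = 5.25·(0.549146 + 11.681248 + 3.638379) = 5.25·15.868773 = 83.311058 m
RLR: c = (6 − d² + 2cos(α−β) + 2d(sin α − sin β))/8 = -15.151904, |c| > 1 → infeasible
LRL: c = (6 − d² + 2cos(α−β) − 2d(sin α − sin β))/8 = -19.252040, |c| > 1 → infeasible
Shortest: RSR with L = 76.446512 m ≈ 76.4465 m

76.4465 m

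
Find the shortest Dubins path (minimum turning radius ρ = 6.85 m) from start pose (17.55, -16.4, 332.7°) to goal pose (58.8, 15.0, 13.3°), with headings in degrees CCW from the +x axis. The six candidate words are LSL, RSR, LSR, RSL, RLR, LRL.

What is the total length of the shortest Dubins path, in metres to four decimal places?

Let ψ = atan2(Δy, Δx) = atan2(31.40, 41.25) = 37.2788° be the start→goal bearing.
Normalize: d = |goal − start| / ρ = 51.841320/6.85 = 7.568076, α = (θ_start − ψ) mod 360° = 295.4212° = 5.156072 rad, β = (θ_goal − ψ) mod 360° = 336.0212° = 5.864676 rad.
Common terms: sin α = -0.903177, cos α = 0.429269, sin β = -0.406399, cos β = 0.913696, cos(α−β) = 0.759271, d² = 57.275774. Work in radians in the unit-radius frame; every candidate has L = ρ·(t + p + q).
LSL: p² = 2 + d² − 2cos(α−β) + 2d(sin α − sin β) = 50.237929; p = √p² = 7.087872; φ = atan2(cos β − cos α, d + sin α − sin β) = 0.068399 rad; t = (φ − α) mod 2π = 1.195512 rad, q = (β − φ) mod 2π = 5.796277 rad → L = 6.85·(1.195512 + 7.087872 + 5.796277) = 6.85·14.079661 = 96.445677 m
RSR: p² = 2 + d² − 2cos(α−β) + 2d(sin β − sin α) = 65.276534; p = √p² = 8.079389; φ = atan2(cos α − cos β, d − sin α + sin β) = -0.059994 rad; t = (α − φ) mod 2π = 5.216066 rad, q = (φ − β) mod 2π = 0.358515 rad → L = 6.85·(5.216066 + 8.079389 + 0.358515) = 6.85·13.653971 = 93.529702 m
LSR: p² = d² − 2 + 2cos(α−β) + 2d(sin α + sin β) = 36.972378; p = √p² = 6.080492; φ = atan2(−cos α − cos β, d + sin α + sin β) − atan2(−2, p) = 0.106397 rad; t = (φ − α) mod 2π = 1.233510 rad, q = (φ − β) mod 2π = 0.524906 rad → L = 6.85·(1.233510 + 6.080492 + 0.524906) = 6.85·7.838908 = 53.696521 m
RSL: p² = d² − 2 + 2cos(α−β) − 2d(sin α + sin β) = 76.616255; p = √p² = 8.753071; φ = atan2(cos α + cos β, d − sin α − sin β) − atan2(2, p) = -0.074499 rad; t = (α − φ) mod 2π = 5.230571 rad, q = (β − φ) mod 2π = 5.939174 rad → L = 6.85·(5.230571 + 8.753071 + 5.939174) = 6.85·19.922816 = 136.471290 m
RLR: c = (6 − d² + 2cos(α−β) + 2d(sin α − sin β))/8 = -7.159567, |c| > 1 → infeasible
LRL: c = (6 − d² + 2cos(α−β) − 2d(sin α − sin β))/8 = -5.279741, |c| > 1 → infeasible
Shortest: LSR with L = 53.696521 m ≈ 53.6965 m

53.6965 m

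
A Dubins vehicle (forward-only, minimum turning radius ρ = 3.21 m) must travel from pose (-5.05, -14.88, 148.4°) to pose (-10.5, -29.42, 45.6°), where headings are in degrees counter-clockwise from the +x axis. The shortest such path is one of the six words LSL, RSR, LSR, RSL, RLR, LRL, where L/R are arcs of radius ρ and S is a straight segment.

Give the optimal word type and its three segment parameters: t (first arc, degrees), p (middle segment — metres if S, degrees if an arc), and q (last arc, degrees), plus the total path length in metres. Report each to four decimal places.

LSL: t = 89.2236°, p = 11.3197 m, q = 167.9764°, L = 25.7293 m

Let ψ = atan2(Δy, Δx) = atan2(-14.54, -5.45) = -110.5474° be the start→goal bearing.
Normalize: d = |goal − start| / ρ = 15.527849/3.21 = 4.837336, α = (θ_start − ψ) mod 360° = 258.9474° = 4.519485 rad, β = (θ_goal − ψ) mod 360° = 156.1474° = 2.725286 rad.
Common terms: sin α = -0.981452, cos α = -0.191710, sin β = 0.404385, cos β = -0.914589, cos(α−β) = -0.221548, d² = 23.399821. Work in radians in the unit-radius frame; every candidate has L = ρ·(t + p + q).
LSL: p² = 2 + d² − 2cos(α−β) + 2d(sin α − sin β) = 12.435403; p = √p² = 3.526387; φ = atan2(cos β − cos α, d + sin α − sin β) = -0.206455 rad; t = (φ − α) mod 2π = 1.557246 rad, q = (β − φ) mod 2π = 2.931741 rad → L = 3.21·(1.557246 + 3.526387 + 2.931741) = 3.21·8.015374 = 25.729349 m
RSR: p² = 2 + d² − 2cos(α−β) + 2d(sin β − sin α) = 39.250433; p = √p² = 6.265017; φ = atan2(cos α − cos β, d − sin α + sin β) = 0.115641 rad; t = (α − φ) mod 2π = 4.403844 rad, q = (φ − β) mod 2π = 3.673540 rad → L = 3.21·(4.403844 + 6.265017 + 3.673540) = 3.21·14.342400 = 46.039105 m
LSR: p² = d² − 2 + 2cos(α−β) + 2d(sin α + sin β) = 15.373794; p = √p² = 3.920943; φ = atan2(−cos α − cos β, d + sin α + sin β) − atan2(−2, p) = 0.725747 rad; t = (φ − α) mod 2π = 2.489447 rad, q = (φ − β) mod 2π = 4.283646 rad → L = 3.21·(2.489447 + 3.920943 + 4.283646) = 3.21·10.694036 = 34.327855 m
RSL: p² = d² − 2 + 2cos(α−β) − 2d(sin α + sin β) = 26.539655; p = √p² = 5.151665; φ = atan2(cos α + cos β, d − sin α − sin β) − atan2(2, p) = -0.571865 rad; t = (α − φ) mod 2π = 5.091349 rad, q = (β − φ) mod 2π = 3.297151 rad → L = 3.21·(5.091349 + 5.151665 + 3.297151) = 3.21·13.540166 = 43.463931 m
RLR: c = (6 − d² + 2cos(α−β) + 2d(sin α − sin β))/8 = -3.906304, |c| > 1 → infeasible
LRL: c = (6 − d² + 2cos(α−β) − 2d(sin α − sin β))/8 = -0.554425; p = 2π − arccos c = 4.124717 rad; φ = atan2(cos β − cos α, d + sin α − sin β) = -0.206455 rad; t = (φ − α + p/2) mod 2π = 3.619604 rad, q = (β − α − t + p) mod 2π = 4.994100 rad → L = 3.21·(3.619604 + 4.124717 + 4.994100) = 3.21·12.738420 = 40.890328 m
Shortest: LSL with L = 25.729349 m ≈ 25.7293 m
Convert LSL to answer units (arcs ×180/π): t = 1.557246·180/π = 89.2236°, p = ρ·p = 3.21·3.526387 = 11.3197 m, q = 2.931741·180/π = 167.9764°, L = 25.7293 m.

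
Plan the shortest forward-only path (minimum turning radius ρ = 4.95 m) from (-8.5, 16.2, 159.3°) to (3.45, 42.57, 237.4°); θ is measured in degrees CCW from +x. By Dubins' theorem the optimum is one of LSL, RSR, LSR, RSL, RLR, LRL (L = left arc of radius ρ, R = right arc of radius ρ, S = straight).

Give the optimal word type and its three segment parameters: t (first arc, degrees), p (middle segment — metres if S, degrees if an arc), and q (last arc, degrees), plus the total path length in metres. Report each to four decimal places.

Let ψ = atan2(Δy, Δx) = atan2(26.37, 11.95) = 65.6216° be the start→goal bearing.
Normalize: d = |goal − start| / ρ = 28.951328/4.95 = 5.848753, α = (θ_start − ψ) mod 360° = 93.6784° = 1.634997 rad, β = (θ_goal − ψ) mod 360° = 171.7784° = 2.998099 rad.
Common terms: sin α = 0.997940, cos α = -0.064157, sin β = 0.143001, cos β = -0.989722, cos(α−β) = 0.206204, d² = 34.207913. Work in radians in the unit-radius frame; every candidate has L = ρ·(t + p + q).
LSL: p² = 2 + d² − 2cos(α−β) + 2d(sin α − sin β) = 45.796153; p = √p² = 6.767286; φ = atan2(cos β − cos α, d + sin α − sin β) = -0.137201 rad; t = (φ − α) mod 2π = 4.510987 rad, q = (β − φ) mod 2π = 3.135300 rad → L = 4.95·(4.510987 + 6.767286 + 3.135300) = 4.95·14.413573 = 71.347186 m
RSR: p² = 2 + d² − 2cos(α−β) + 2d(sin β − sin α) = 25.794857; p = √p² = 5.078864; φ = atan2(cos α − cos β, d − sin α + sin β) = 0.183263 rad; t = (α − φ) mod 2π = 1.451734 rad, q = (φ − β) mod 2π = 3.468349 rad → L = 4.95·(1.451734 + 5.078864 + 3.468349) = 4.95·9.998947 = 49.494787 m
LSR: p² = d² − 2 + 2cos(α−β) + 2d(sin α + sin β) = 45.966489; p = √p² = 6.779859; φ = atan2(−cos α − cos β, d + sin α + sin β) − atan2(−2, p) = 0.436504 rad; t = (φ − α) mod 2π = 5.084692 rad, q = (φ − β) mod 2π = 3.721590 rad → L = 4.95·(5.084692 + 6.779859 + 3.721590) = 4.95·15.586142 = 77.151402 m
RSL: p² = d² − 2 + 2cos(α−β) − 2d(sin α + sin β) = 19.274155; p = √p² = 4.390234; φ = atan2(cos α + cos β, d − sin α − sin β) − atan2(2, p) = -0.647692 rad; t = (α − φ) mod 2π = 2.282689 rad, q = (β − φ) mod 2π = 3.645791 rad → L = 4.95·(2.282689 + 4.390234 + 3.645791) = 4.95·10.318715 = 51.077637 m
RLR: c = (6 − d² + 2cos(α−β) + 2d(sin α − sin β))/8 = -2.224357, |c| > 1 → infeasible
LRL: c = (6 − d² + 2cos(α−β) − 2d(sin α − sin β))/8 = -4.724519, |c| > 1 → infeasible
Shortest: RSR with L = 49.494787 m ≈ 49.4948 m
Convert RSR to answer units (arcs ×180/π): t = 1.451734·180/π = 83.1783°, p = ρ·p = 4.95·5.078864 = 25.1404 m, q = 3.468349·180/π = 198.7217°, L = 49.4948 m.

RSR: t = 83.1783°, p = 25.1404 m, q = 198.7217°, L = 49.4948 m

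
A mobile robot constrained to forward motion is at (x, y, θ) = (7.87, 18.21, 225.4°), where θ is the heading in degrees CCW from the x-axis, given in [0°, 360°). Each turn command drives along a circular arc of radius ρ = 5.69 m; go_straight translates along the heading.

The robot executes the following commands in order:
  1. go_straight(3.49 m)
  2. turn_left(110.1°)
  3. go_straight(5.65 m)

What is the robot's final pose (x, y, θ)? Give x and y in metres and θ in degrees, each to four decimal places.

set_pose: (x, y, θ) = (7.8700, 18.2100, 225.4000°), ρ = 5.69
go_straight(3.49): x += 3.49·cos θ, y += 3.49·sin θ → (5.4195, 15.7250, 225.4000°)
turn_left(110.1°): centre at ρ to the left, rotate +110.1° → (7.1113, 6.5521, 335.5000°)
go_straight(5.65): x += 5.65·cos θ, y += 5.65·sin θ → (12.2526, 4.2091, 335.5000°)

(12.2526, 4.2091, 335.5000°)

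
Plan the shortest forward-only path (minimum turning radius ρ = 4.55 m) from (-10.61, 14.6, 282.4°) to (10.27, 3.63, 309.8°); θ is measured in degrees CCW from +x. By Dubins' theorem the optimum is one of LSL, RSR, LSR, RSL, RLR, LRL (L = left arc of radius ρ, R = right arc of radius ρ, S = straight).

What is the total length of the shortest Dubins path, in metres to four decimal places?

Let ψ = atan2(Δy, Δx) = atan2(-10.97, 20.88) = -27.7167° be the start→goal bearing.
Normalize: d = |goal − start| / ρ = 23.586337/4.55 = 5.183810, α = (θ_start − ψ) mod 360° = 310.1167° = 5.412557 rad, β = (θ_goal − ψ) mod 360° = 337.5167° = 5.890777 rad.
Common terms: sin α = -0.764734, cos α = 0.644346, sin β = -0.382414, cos β = 0.923991, cos(α−β) = 0.887815, d² = 26.871890. Work in radians in the unit-radius frame; every candidate has L = ρ·(t + p + q).
LSL: p² = 2 + d² − 2cos(α−β) + 2d(sin α − sin β) = 23.132517; p = √p² = 4.809627; φ = atan2(cos β − cos α, d + sin α − sin β) = 0.058175 rad; t = (φ − α) mod 2π = 0.928804 rad, q = (β − φ) mod 2π = 5.832602 rad → L = 4.55·(0.928804 + 4.809627 + 5.832602) = 4.55·11.571033 = 52.648200 m
RSR: p² = 2 + d² − 2cos(α−β) + 2d(sin β − sin α) = 31.060002; p = √p² = 5.573150; φ = atan2(cos α − cos β, d − sin α + sin β) = -0.050198 rad; t = (α − φ) mod 2π = 5.462755 rad, q = (φ − β) mod 2π = 0.342210 rad → L = 4.55·(5.462755 + 5.573150 + 0.342210) = 4.55·11.378115 = 51.770424 m
LSR: p² = d² − 2 + 2cos(α−β) + 2d(sin α + sin β) = 14.754322; p = √p² = 3.841135; φ = atan2(−cos α − cos β, d + sin α + sin β) − atan2(−2, p) = 0.109480 rad; t = (φ − α) mod 2π = 0.980108 rad, q = (φ − β) mod 2π = 0.501888 rad → L = 4.55·(0.980108 + 3.841135 + 0.501888) = 4.55·5.323132 = 24.220251 m
RSL: p² = d² − 2 + 2cos(α−β) − 2d(sin α + sin β) = 38.540719; p = √p² = 6.208117; φ = atan2(cos α + cos β, d − sin α − sin β) − atan2(2, p) = -0.068824 rad; t = (α − φ) mod 2π = 5.481381 rad, q = (β − φ) mod 2π = 5.959601 rad → L = 4.55·(5.481381 + 6.208117 + 5.959601) = 4.55·17.649099 = 80.303400 m
RLR: c = (6 − d² + 2cos(α−β) + 2d(sin α − sin β))/8 = -2.882500, |c| > 1 → infeasible
LRL: c = (6 − d² + 2cos(α−β) − 2d(sin α − sin β))/8 = -1.891565, |c| > 1 → infeasible
Shortest: LSR with L = 24.220251 m ≈ 24.2203 m

24.2203 m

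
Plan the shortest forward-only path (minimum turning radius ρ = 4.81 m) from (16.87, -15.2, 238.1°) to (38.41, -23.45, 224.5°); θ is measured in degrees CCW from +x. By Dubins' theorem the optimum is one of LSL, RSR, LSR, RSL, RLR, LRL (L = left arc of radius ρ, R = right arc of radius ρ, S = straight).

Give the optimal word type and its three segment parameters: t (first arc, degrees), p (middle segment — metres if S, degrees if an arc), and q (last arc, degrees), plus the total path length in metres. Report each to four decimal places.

LSR: t = 155.1099°, p = 10.5372 m, q = 168.7099°, L = 37.7219 m

Let ψ = atan2(Δy, Δx) = atan2(-8.25, 21.54) = -20.9573° be the start→goal bearing.
Normalize: d = |goal − start| / ρ = 23.065864/4.81 = 4.795398, α = (θ_start − ψ) mod 360° = 259.0573° = 4.521402 rad, β = (θ_goal − ψ) mod 360° = 245.4573° = 4.284037 rad.
Common terms: sin α = -0.981817, cos α = -0.189828, sin β = -0.909652, cos β = -0.415372, cos(α−β) = 0.971961, d² = 22.995842. Work in radians in the unit-radius frame; every candidate has L = ρ·(t + p + q).
LSL: p² = 2 + d² − 2cos(α−β) + 2d(sin α − sin β) = 22.359793; p = √p² = 4.728614; φ = atan2(cos β − cos α, d + sin α − sin β) = -0.047716 rad; t = (φ − α) mod 2π = 1.714067 rad, q = (β − φ) mod 2π = 4.331753 rad → L = 4.81·(1.714067 + 4.728614 + 4.331753) = 4.81·10.774435 = 51.825032 m
RSR: p² = 2 + d² − 2cos(α−β) + 2d(sin β − sin α) = 23.744047; p = √p² = 4.872786; φ = atan2(cos α − cos β, d − sin α + sin β) = 0.046303 rad; t = (α − φ) mod 2π = 4.475099 rad, q = (φ − β) mod 2π = 2.045451 rad → L = 4.81·(4.475099 + 4.872786 + 2.045451) = 4.81·11.393336 = 54.801948 m
LSR: p² = d² − 2 + 2cos(α−β) + 2d(sin α + sin β) = 4.799070; p = √p² = 2.190678; φ = atan2(−cos α − cos β, d + sin α + sin β) − atan2(−2, p) = 0.945395 rad; t = (φ − α) mod 2π = 2.707178 rad, q = (φ − β) mod 2π = 2.944543 rad → L = 4.81·(2.707178 + 2.190678 + 2.944543) = 4.81·7.842400 = 37.721943 m
RSL: p² = d² − 2 + 2cos(α−β) − 2d(sin α + sin β) = 41.080458; p = √p² = 6.409404; φ = atan2(cos α + cos β, d − sin α − sin β) − atan2(2, p) = -0.392727 rad; t = (α − φ) mod 2π = 4.914129 rad, q = (β − φ) mod 2π = 4.676764 rad → L = 4.81·(4.914129 + 6.409404 + 4.676764) = 4.81·16.000297 = 76.961429 m
RLR: c = (6 − d² + 2cos(α−β) + 2d(sin α − sin β))/8 = -1.968006, |c| > 1 → infeasible
LRL: c = (6 − d² + 2cos(α−β) − 2d(sin α − sin β))/8 = -1.794974, |c| > 1 → infeasible
Shortest: LSR with L = 37.721943 m ≈ 37.7219 m
Convert LSR to answer units (arcs ×180/π): t = 2.707178·180/π = 155.1099°, p = ρ·p = 4.81·2.190678 = 10.5372 m, q = 2.944543·180/π = 168.7099°, L = 37.7219 m.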